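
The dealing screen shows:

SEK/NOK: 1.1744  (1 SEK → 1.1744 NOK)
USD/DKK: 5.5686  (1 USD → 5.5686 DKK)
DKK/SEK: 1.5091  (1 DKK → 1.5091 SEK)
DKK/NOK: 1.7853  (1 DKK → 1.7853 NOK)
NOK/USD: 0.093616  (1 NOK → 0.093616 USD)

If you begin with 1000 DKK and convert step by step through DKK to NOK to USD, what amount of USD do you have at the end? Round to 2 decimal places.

1000 DKK × 1.7853 = 1785.3 NOK
1785.3 NOK × 0.093616 = 167.1326448 USD

167.13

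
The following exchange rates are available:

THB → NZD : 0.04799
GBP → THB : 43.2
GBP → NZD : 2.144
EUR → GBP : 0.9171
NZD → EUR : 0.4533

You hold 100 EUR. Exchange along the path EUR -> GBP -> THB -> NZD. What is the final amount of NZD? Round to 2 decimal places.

100 EUR × 0.9171 = 91.71 GBP
91.71 GBP × 43.2 = 3961.872 THB
3961.872 THB × 0.04799 = 190.13023728 NZD

190.13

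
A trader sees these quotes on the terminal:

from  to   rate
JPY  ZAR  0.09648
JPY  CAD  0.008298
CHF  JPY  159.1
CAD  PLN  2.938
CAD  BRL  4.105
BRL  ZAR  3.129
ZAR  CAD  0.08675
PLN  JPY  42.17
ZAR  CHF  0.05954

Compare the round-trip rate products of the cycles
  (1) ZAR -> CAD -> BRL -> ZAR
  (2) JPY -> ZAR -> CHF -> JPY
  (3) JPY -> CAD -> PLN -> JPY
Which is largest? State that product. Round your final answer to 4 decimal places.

(1) 0.08675 × 4.105 × 3.129 = 1.11426
(2) 0.09648 × 0.05954 × 159.1 = 0.91394
(3) 0.008298 × 2.938 × 42.17 = 1.02808
Highest is cycle (1) at 1.1143 (>1, arbitrage).

1.1143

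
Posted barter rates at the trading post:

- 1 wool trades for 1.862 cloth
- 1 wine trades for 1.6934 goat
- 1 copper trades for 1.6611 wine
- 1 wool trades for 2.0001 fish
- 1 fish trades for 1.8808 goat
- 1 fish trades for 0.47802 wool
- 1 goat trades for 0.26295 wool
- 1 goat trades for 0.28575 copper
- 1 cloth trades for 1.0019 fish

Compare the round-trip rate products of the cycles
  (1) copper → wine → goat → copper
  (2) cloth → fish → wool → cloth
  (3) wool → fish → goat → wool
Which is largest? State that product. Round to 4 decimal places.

(1) 1.6611 × 1.6934 × 0.28575 = 0.80379
(2) 1.0019 × 0.47802 × 1.862 = 0.89176
(3) 2.0001 × 1.8808 × 0.26295 = 0.98916
Highest is cycle (3) at 0.9892 (≤1, no arbitrage).

0.9892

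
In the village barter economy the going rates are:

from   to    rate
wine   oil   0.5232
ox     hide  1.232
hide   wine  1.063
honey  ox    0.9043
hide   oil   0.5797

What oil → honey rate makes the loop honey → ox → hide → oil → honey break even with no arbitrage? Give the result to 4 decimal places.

1.5484

Known legs of the cycle: 0.9043 × 1.232 × 0.5797 = 0.64584237872
For no arbitrage the full-cycle product must be 1, so the missing rate is 1 / 0.64584237872 ≈ 1.548365.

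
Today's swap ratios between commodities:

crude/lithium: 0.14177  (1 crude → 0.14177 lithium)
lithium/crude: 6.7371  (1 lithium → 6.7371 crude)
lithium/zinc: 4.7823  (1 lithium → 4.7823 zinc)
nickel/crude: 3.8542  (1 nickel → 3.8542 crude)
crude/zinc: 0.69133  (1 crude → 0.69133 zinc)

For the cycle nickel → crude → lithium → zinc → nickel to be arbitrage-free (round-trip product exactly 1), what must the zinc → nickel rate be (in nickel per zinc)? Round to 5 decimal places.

0.38269

Known legs of the cycle: 3.8542 × 0.14177 × 4.7823 = 2.6130962273682
For no arbitrage the full-cycle product must be 1, so the missing rate is 1 / 2.6130962273682 ≈ 0.3826878.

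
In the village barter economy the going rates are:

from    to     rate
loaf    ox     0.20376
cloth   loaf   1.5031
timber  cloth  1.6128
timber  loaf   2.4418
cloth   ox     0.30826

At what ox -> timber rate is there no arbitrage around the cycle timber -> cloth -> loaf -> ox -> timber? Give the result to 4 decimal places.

2.0245

Known legs of the cycle: 1.6128 × 1.5031 × 0.20376 = 0.4939549267968
For no arbitrage the full-cycle product must be 1, so the missing rate is 1 / 0.4939549267968 ≈ 2.024476.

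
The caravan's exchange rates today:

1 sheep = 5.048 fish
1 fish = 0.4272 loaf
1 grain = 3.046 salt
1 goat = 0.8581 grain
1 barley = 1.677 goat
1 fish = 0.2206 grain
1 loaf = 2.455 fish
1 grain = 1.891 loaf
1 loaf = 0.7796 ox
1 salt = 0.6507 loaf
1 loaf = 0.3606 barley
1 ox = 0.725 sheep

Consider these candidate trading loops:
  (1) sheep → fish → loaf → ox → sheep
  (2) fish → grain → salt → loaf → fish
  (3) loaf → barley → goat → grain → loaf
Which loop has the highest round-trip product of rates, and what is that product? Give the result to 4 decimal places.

1.2189

(1) 5.048 × 0.4272 × 0.7796 × 0.725 = 1.21888
(2) 0.2206 × 3.046 × 0.6507 × 2.455 = 1.07342
(3) 0.3606 × 1.677 × 0.8581 × 1.891 = 0.98127
Highest is cycle (1) at 1.2189 (>1, arbitrage).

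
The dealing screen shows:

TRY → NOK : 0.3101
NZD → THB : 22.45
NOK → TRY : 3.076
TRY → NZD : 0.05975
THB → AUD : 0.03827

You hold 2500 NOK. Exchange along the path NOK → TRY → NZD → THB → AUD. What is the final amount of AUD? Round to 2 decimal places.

394.77

2500 NOK × 3.076 = 7690 TRY
7690 TRY × 0.05975 = 459.4775 NZD
459.4775 NZD × 22.45 = 10315.269875 THB
10315.269875 THB × 0.03827 = 394.76537811625 AUD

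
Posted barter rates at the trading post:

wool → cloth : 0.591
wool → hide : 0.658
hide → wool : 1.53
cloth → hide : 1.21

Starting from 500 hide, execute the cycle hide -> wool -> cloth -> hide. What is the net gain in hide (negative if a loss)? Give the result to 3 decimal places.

47.059

500 hide × 1.53 = 765 wool
765 wool × 0.591 = 452.115 cloth
452.115 cloth × 1.21 = 547.05915 hide
Net change: 547.05915 − 500 = 47.05915 hide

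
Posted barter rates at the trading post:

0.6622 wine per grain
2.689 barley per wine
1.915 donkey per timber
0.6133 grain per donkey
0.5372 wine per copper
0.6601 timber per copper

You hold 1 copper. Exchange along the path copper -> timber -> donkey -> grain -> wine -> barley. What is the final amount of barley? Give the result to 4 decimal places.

1.3805

1 copper × 0.6601 = 0.6601 timber
0.6601 timber × 1.915 = 1.2640915 donkey
1.2640915 donkey × 0.6133 = 0.77526731695 grain
0.77526731695 grain × 0.6622 = 0.51338201728429 wine
0.51338201728429 wine × 2.689 = 1.38048424447745581 barley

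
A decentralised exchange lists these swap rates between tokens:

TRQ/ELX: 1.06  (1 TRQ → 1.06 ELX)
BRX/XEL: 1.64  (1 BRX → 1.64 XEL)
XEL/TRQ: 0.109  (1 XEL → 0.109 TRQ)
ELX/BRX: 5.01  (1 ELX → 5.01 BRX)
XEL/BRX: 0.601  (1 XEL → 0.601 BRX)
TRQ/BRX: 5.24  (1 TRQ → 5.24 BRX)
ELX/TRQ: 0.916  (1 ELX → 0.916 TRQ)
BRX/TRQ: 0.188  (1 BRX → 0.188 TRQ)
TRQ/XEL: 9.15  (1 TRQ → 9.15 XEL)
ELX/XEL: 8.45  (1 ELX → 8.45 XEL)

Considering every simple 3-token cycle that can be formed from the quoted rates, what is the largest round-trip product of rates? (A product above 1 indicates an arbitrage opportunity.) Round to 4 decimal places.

1.0338

TRQ→XEL→BRX→TRQ: 9.15 × 0.601 × 0.188 = 1.03384
ELX→BRX→TRQ→ELX: 5.01 × 0.188 × 1.06 = 0.99839
ELX→XEL→TRQ→ELX: 8.45 × 0.109 × 1.06 = 0.97631
TRQ→BRX→XEL→TRQ: 5.24 × 1.64 × 0.109 = 0.93670
Maximum is TRQ→XEL→BRX→TRQ at 1.0338; arbitrage exists.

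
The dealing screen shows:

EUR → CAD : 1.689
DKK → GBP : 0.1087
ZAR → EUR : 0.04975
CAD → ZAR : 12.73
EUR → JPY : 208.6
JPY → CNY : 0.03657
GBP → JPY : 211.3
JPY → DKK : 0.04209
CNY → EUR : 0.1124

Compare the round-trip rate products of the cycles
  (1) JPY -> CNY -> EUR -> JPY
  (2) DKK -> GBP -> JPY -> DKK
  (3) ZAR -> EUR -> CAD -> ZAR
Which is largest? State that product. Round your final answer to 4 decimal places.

(1) 0.03657 × 0.1124 × 208.6 = 0.85744
(2) 0.1087 × 211.3 × 0.04209 = 0.96674
(3) 0.04975 × 1.689 × 12.73 = 1.06967
Highest is cycle (3) at 1.0697 (>1, arbitrage).

1.0697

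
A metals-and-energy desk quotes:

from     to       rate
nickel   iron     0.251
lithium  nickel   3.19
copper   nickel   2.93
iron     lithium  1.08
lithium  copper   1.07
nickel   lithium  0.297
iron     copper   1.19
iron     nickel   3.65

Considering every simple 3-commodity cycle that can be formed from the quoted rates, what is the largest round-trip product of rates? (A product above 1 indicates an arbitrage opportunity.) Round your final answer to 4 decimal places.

0.9311

nickel→lithium→copper→nickel: 0.297 × 1.07 × 2.93 = 0.93112
nickel→iron→copper→nickel: 0.251 × 1.19 × 2.93 = 0.87516
nickel→iron→lithium→nickel: 0.251 × 1.08 × 3.19 = 0.86475
Maximum is nickel→lithium→copper→nickel at 0.9311; no arbitrage — every cycle loses value.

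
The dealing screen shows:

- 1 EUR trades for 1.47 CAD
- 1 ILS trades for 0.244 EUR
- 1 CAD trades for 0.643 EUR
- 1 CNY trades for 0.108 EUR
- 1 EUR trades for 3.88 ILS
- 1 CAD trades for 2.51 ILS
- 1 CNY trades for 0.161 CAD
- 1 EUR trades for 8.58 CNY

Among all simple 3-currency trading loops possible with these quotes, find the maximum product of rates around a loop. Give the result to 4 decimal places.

0.9003

CAD→ILS→EUR→CAD: 2.51 × 0.244 × 1.47 = 0.90029
CNY→CAD→EUR→CNY: 0.161 × 0.643 × 8.58 = 0.88823
Maximum is CAD→ILS→EUR→CAD at 0.9003; no arbitrage — every cycle loses value.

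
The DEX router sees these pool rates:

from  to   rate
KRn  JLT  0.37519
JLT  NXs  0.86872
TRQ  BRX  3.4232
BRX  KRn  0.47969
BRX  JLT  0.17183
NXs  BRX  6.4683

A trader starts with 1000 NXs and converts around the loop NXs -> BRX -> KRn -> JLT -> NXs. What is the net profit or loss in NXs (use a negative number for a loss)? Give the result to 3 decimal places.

11.304

1000 NXs × 6.4683 = 6468.3 BRX
6468.3 BRX × 0.47969 = 3102.778827 KRn
3102.778827 KRn × 0.37519 = 1164.13158810213 JLT
1164.13158810213 JLT × 0.86872 = 1011.3043932160823736 NXs
Net change: 1011.3043932160823736 − 1000 = 11.3043932160823736 NXs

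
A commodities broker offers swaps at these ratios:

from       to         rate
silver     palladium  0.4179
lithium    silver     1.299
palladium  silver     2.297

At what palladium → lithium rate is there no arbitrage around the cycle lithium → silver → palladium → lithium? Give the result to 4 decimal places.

1.8421

Known legs of the cycle: 1.299 × 0.4179 = 0.5428521
For no arbitrage the full-cycle product must be 1, so the missing rate is 1 / 0.5428521 ≈ 1.842122.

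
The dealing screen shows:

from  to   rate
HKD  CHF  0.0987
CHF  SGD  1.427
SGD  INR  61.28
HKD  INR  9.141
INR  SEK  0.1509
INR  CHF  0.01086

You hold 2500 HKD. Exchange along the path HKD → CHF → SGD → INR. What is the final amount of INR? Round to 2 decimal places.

21577.44

2500 HKD × 0.0987 = 246.75 CHF
246.75 CHF × 1.427 = 352.11225 SGD
352.11225 SGD × 61.28 = 21577.43868 INR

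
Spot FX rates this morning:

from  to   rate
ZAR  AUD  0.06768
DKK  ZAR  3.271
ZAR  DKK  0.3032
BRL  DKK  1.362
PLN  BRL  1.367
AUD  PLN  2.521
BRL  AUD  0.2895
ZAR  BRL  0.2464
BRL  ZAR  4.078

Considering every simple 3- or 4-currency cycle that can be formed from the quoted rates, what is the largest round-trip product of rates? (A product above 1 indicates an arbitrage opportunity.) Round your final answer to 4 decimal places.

1.0977

BRL→DKK→ZAR→BRL: 1.362 × 3.271 × 0.2464 = 1.09774
AUD→PLN→BRL→AUD: 2.521 × 1.367 × 0.2895 = 0.99768
AUD→PLN→BRL→ZAR→AUD: 2.521 × 1.367 × 4.078 × 0.06768 = 0.95115
Maximum is BRL→DKK→ZAR→BRL at 1.0977; arbitrage exists.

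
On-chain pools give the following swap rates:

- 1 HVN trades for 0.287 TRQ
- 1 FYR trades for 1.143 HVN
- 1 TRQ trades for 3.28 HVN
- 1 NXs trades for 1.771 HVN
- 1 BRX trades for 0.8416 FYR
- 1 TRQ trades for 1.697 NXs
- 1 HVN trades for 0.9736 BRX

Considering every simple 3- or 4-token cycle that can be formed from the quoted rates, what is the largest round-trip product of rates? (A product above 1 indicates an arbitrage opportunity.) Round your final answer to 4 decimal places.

0.9366

HVN→BRX→FYR→HVN: 0.9736 × 0.8416 × 1.143 = 0.93655
HVN→TRQ→NXs→HVN: 0.287 × 1.697 × 1.771 = 0.86255
Maximum is HVN→BRX→FYR→HVN at 0.9366; no arbitrage — every cycle loses value.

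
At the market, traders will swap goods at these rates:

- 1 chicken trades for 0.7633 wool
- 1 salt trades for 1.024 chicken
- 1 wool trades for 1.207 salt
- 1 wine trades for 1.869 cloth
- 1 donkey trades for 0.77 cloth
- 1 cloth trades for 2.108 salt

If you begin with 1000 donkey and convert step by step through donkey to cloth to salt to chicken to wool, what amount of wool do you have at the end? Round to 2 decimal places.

1268.69

1000 donkey × 0.77 = 770 cloth
770 cloth × 2.108 = 1623.16 salt
1623.16 salt × 1.024 = 1662.11584 chicken
1662.11584 chicken × 0.7633 = 1268.693020672 wool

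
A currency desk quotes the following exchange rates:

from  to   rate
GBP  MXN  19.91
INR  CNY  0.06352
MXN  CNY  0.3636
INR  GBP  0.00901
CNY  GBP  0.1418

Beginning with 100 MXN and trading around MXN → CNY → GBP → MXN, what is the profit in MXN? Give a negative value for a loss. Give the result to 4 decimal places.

2.6529

100 MXN × 0.3636 = 36.36 CNY
36.36 CNY × 0.1418 = 5.155848 GBP
5.155848 GBP × 19.91 = 102.65293368 MXN
Net change: 102.65293368 − 100 = 2.65293368 MXN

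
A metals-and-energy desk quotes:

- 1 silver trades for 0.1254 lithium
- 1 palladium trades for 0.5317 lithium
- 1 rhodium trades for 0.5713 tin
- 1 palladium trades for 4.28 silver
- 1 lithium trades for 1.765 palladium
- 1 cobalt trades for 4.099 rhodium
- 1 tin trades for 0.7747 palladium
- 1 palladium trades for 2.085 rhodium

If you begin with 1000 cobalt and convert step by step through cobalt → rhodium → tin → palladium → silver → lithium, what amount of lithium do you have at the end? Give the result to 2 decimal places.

1000 cobalt × 4.099 = 4099 rhodium
4099 rhodium × 0.5713 = 2341.7587 tin
2341.7587 tin × 0.7747 = 1814.16046489 palladium
1814.16046489 palladium × 4.28 = 7764.6067897292 silver
7764.6067897292 silver × 0.1254 = 973.68169143204168 lithium

973.68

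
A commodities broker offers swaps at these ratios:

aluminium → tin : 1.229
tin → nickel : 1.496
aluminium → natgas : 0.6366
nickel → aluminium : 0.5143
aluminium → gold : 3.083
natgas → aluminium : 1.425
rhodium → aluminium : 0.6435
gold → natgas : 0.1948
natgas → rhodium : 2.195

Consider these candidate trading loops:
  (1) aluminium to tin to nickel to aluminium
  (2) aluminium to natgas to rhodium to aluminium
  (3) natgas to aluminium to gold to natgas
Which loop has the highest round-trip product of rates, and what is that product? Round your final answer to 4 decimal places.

(1) 1.229 × 1.496 × 0.5143 = 0.94558
(2) 0.6366 × 2.195 × 0.6435 = 0.89919
(3) 1.425 × 3.083 × 0.1948 = 0.85581
Highest is cycle (1) at 0.9456 (≤1, no arbitrage).

0.9456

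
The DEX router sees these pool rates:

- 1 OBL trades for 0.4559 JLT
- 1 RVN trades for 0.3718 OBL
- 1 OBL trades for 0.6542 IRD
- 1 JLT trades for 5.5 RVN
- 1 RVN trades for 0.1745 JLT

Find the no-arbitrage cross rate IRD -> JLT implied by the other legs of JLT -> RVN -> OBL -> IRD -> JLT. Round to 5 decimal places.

Known legs of the cycle: 5.5 × 0.3718 × 0.6542 = 1.33777358
For no arbitrage the full-cycle product must be 1, so the missing rate is 1 / 1.33777358 ≈ 0.7475107.

0.74751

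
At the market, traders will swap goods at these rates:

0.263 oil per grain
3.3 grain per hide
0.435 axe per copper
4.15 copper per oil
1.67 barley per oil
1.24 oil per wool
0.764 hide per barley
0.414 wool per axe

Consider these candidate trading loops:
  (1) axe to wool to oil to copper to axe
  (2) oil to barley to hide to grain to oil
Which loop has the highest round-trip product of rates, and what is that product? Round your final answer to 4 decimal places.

(1) 0.414 × 1.24 × 4.15 × 0.435 = 0.92674
(2) 1.67 × 0.764 × 3.3 × 0.263 = 1.10734
Highest is cycle (2) at 1.1073 (>1, arbitrage).

1.1073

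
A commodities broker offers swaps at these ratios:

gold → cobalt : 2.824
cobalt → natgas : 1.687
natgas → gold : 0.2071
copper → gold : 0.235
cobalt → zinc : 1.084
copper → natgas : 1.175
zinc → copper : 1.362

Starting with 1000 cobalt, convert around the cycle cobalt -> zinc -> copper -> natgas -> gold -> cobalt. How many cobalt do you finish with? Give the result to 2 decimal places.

1014.59

1000 cobalt × 1.084 = 1084 zinc
1084 zinc × 1.362 = 1476.408 copper
1476.408 copper × 1.175 = 1734.7794 natgas
1734.7794 natgas × 0.2071 = 359.27281374 gold
359.27281374 gold × 2.824 = 1014.58642600176 cobalt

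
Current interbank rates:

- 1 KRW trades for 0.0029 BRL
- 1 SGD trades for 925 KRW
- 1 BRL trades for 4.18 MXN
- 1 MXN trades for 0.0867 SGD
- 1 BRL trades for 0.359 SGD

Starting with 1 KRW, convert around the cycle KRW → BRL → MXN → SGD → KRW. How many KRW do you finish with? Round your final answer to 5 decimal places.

0.97215

1 KRW × 0.0029 = 0.0029 BRL
0.0029 BRL × 4.18 = 0.012122 MXN
0.012122 MXN × 0.0867 = 0.0010509774 SGD
0.0010509774 SGD × 925 = 0.972154095 KRW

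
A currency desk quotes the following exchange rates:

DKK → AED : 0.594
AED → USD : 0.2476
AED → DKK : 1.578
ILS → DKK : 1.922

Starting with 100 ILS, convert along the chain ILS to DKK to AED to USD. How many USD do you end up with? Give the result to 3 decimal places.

100 ILS × 1.922 = 192.2 DKK
192.2 DKK × 0.594 = 114.1668 AED
114.1668 AED × 0.2476 = 28.26769968 USD

28.268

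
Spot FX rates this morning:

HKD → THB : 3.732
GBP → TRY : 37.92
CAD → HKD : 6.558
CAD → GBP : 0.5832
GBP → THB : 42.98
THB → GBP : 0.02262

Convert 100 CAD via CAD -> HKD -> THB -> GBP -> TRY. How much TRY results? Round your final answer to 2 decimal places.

100 CAD × 6.558 = 655.8 HKD
655.8 HKD × 3.732 = 2447.4456 THB
2447.4456 THB × 0.02262 = 55.361219472 GBP
55.361219472 GBP × 37.92 = 2099.29744237824 TRY

2099.30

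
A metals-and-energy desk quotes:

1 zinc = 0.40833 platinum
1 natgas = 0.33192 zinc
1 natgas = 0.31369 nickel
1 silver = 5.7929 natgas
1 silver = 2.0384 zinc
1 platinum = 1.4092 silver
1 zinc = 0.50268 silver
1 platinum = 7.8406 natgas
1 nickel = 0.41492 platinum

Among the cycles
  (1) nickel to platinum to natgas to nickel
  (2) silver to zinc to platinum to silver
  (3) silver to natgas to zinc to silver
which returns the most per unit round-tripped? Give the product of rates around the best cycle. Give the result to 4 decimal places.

(1) 0.41492 × 7.8406 × 0.31369 = 1.02050
(2) 2.0384 × 0.40833 × 1.4092 = 1.17293
(3) 5.7929 × 0.33192 × 0.50268 = 0.96654
Highest is cycle (2) at 1.1729 (>1, arbitrage).

1.1729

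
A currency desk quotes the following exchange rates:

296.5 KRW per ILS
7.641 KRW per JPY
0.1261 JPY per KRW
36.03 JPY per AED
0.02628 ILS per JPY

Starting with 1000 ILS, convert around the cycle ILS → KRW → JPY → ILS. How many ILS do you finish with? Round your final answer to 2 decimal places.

1000 ILS × 296.5 = 296500 KRW
296500 KRW × 0.1261 = 37388.65 JPY
37388.65 JPY × 0.02628 = 982.573722 ILS

982.57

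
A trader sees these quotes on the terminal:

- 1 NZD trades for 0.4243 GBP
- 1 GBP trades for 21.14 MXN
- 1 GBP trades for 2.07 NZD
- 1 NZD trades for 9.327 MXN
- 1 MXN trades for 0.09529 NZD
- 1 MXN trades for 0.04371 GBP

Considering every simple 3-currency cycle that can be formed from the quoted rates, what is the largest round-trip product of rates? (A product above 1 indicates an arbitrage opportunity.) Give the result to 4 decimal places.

GBP→MXN→NZD→GBP: 21.14 × 0.09529 × 0.4243 = 0.85472
GBP→NZD→MXN→GBP: 2.07 × 9.327 × 0.04371 = 0.84390
Maximum is GBP→MXN→NZD→GBP at 0.8547; no arbitrage — every cycle loses value.

0.8547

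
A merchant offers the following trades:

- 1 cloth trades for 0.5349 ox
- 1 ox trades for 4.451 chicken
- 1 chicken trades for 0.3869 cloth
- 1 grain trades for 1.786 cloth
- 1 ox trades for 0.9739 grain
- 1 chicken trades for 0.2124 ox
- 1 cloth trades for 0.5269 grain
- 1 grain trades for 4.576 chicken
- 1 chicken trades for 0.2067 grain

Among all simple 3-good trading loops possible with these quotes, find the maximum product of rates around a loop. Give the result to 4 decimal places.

chicken→ox→grain→chicken: 0.2124 × 0.9739 × 4.576 = 0.94657
chicken→cloth→grain→chicken: 0.3869 × 0.5269 × 4.576 = 0.93285
grain→cloth→ox→grain: 1.786 × 0.5349 × 0.9739 = 0.93040
chicken→cloth→ox→chicken: 0.3869 × 0.5349 × 4.451 = 0.92115
Maximum is chicken→ox→grain→chicken at 0.9466; no arbitrage — every cycle loses value.

0.9466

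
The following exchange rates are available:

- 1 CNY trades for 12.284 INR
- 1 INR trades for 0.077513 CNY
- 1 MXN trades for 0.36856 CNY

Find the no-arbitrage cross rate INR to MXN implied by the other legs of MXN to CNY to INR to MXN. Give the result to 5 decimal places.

0.22088

Known legs of the cycle: 0.36856 × 12.284 = 4.52739104
For no arbitrage the full-cycle product must be 1, so the missing rate is 1 / 4.52739104 ≈ 0.2208778.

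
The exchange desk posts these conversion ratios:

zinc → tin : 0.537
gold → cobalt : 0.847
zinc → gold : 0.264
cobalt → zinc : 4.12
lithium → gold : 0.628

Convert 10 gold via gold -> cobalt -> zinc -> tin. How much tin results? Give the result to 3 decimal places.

18.739

10 gold × 0.847 = 8.47 cobalt
8.47 cobalt × 4.12 = 34.8964 zinc
34.8964 zinc × 0.537 = 18.7393668 tin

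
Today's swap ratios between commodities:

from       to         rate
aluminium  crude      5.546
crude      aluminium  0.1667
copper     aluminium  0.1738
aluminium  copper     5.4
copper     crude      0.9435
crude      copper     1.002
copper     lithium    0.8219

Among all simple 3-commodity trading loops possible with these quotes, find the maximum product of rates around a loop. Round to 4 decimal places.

0.9658

copper→aluminium→crude→copper: 0.1738 × 5.546 × 1.002 = 0.96582
copper→crude→aluminium→copper: 0.9435 × 0.1667 × 5.4 = 0.84932
Maximum is copper→aluminium→crude→copper at 0.9658; no arbitrage — every cycle loses value.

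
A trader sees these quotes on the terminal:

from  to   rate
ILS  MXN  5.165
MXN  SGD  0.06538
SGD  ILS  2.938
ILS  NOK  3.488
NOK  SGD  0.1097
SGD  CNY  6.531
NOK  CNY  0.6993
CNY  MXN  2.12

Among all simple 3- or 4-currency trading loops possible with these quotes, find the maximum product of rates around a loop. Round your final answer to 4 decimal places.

SGD→ILS→NOK→SGD: 2.938 × 3.488 × 0.1097 = 1.12418
SGD→ILS→MXN→SGD: 2.938 × 5.165 × 0.06538 = 0.99213
CNY→MXN→SGD→CNY: 2.12 × 0.06538 × 6.531 = 0.90523
Maximum is SGD→ILS→NOK→SGD at 1.1242; arbitrage exists.

1.1242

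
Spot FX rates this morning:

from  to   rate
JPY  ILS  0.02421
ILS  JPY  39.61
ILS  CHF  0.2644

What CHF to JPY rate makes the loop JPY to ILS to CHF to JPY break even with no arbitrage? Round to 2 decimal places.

156.22

Known legs of the cycle: 0.02421 × 0.2644 = 0.006401124
For no arbitrage the full-cycle product must be 1, so the missing rate is 1 / 0.006401124 ≈ 156.2226.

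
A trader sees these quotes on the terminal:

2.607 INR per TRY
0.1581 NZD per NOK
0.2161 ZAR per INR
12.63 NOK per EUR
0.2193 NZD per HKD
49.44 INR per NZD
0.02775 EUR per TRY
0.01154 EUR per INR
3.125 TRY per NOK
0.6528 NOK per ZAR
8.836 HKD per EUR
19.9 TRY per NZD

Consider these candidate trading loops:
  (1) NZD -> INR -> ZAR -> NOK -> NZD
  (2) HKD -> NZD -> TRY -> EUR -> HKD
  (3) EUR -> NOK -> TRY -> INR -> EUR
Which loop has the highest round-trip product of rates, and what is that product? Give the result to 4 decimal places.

(1) 49.44 × 0.2161 × 0.6528 × 0.1581 = 1.10267
(2) 0.2193 × 19.9 × 0.02775 × 8.836 = 1.07007
(3) 12.63 × 3.125 × 2.607 × 0.01154 = 1.18741
Highest is cycle (3) at 1.1874 (>1, arbitrage).

1.1874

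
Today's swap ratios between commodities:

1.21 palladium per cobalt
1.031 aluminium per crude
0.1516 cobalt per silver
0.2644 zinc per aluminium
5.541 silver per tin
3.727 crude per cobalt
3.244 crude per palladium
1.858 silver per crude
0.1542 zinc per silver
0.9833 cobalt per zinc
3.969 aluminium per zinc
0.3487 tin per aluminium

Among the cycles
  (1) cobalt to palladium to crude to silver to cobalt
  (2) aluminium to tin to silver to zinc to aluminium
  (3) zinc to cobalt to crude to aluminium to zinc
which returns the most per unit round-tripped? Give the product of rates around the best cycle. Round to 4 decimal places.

(1) 1.21 × 3.244 × 1.858 × 0.1516 = 1.10563
(2) 0.3487 × 5.541 × 0.1542 × 3.969 = 1.18251
(3) 0.9833 × 3.727 × 1.031 × 0.2644 = 0.99900
Highest is cycle (2) at 1.1825 (>1, arbitrage).

1.1825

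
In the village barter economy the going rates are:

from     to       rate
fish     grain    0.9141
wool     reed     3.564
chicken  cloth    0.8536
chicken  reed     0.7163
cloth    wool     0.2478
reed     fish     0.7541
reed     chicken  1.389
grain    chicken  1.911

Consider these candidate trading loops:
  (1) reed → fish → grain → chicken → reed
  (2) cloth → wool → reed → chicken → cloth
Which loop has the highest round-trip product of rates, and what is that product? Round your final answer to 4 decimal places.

1.0471

(1) 0.7541 × 0.9141 × 1.911 × 0.7163 = 0.94358
(2) 0.2478 × 3.564 × 1.389 × 0.8536 = 1.04712
Highest is cycle (2) at 1.0471 (>1, arbitrage).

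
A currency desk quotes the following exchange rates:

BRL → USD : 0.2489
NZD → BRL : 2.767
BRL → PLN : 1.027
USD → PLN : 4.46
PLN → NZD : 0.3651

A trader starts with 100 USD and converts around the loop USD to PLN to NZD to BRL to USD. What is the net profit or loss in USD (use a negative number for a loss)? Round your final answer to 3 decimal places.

12.145

100 USD × 4.46 = 446 PLN
446 PLN × 0.3651 = 162.8346 NZD
162.8346 NZD × 2.767 = 450.5633382 BRL
450.5633382 BRL × 0.2489 = 112.14521487798 USD
Net change: 112.14521487798 − 100 = 12.14521487798 USD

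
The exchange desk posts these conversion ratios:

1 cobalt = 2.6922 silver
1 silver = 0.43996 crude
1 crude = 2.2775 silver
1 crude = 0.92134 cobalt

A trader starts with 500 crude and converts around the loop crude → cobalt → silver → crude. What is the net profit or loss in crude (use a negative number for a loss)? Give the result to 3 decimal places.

500 crude × 0.92134 = 460.67 cobalt
460.67 cobalt × 2.6922 = 1240.215774 silver
1240.215774 silver × 0.43996 = 545.64533192904 crude
Net change: 545.64533192904 − 500 = 45.64533192904 crude

45.645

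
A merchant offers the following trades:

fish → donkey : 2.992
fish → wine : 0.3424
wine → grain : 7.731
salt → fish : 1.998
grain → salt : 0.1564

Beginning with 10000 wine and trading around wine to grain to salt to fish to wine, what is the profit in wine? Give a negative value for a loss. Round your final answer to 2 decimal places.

10000 wine × 7.731 = 77310 grain
77310 grain × 0.1564 = 12091.284 salt
12091.284 salt × 1.998 = 24158.385432 fish
24158.385432 fish × 0.3424 = 8271.8311719168 wine
Net change: 8271.8311719168 − 10000 = -1728.1688280832 wine

-1728.17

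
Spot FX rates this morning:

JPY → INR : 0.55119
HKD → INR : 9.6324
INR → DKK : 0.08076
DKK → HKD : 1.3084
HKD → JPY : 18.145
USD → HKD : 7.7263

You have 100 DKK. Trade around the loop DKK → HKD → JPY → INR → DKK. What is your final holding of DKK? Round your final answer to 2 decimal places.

105.68

100 DKK × 1.3084 = 130.84 HKD
130.84 HKD × 18.145 = 2374.0918 JPY
2374.0918 JPY × 0.55119 = 1308.575659242 INR
1308.575659242 INR × 0.08076 = 105.68057024038392 DKK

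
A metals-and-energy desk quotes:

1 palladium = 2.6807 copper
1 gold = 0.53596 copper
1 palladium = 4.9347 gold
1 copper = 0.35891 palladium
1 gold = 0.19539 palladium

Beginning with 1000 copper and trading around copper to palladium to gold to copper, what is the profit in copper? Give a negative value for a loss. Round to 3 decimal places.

1000 copper × 0.35891 = 358.91 palladium
358.91 palladium × 4.9347 = 1771.113177 gold
1771.113177 gold × 0.53596 = 949.24581834492 copper
Net change: 949.24581834492 − 1000 = -50.75418165508 copper

-50.754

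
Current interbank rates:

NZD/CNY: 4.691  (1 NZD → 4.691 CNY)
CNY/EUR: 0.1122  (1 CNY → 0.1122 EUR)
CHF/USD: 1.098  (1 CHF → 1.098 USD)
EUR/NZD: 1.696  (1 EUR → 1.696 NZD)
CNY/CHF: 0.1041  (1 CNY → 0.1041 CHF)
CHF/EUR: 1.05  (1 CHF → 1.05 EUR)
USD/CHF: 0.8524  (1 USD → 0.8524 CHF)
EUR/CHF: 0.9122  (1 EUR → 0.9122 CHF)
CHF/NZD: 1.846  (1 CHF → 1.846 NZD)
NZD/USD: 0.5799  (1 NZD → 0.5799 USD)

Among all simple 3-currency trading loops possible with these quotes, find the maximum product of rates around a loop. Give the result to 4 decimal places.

0.9125

USD→CHF→NZD→USD: 0.8524 × 1.846 × 0.5799 = 0.91249
CNY→CHF→NZD→CNY: 0.1041 × 1.846 × 4.691 = 0.90146
EUR→NZD→CNY→EUR: 1.696 × 4.691 × 0.1122 = 0.89266
Maximum is USD→CHF→NZD→USD at 0.9125; no arbitrage — every cycle loses value.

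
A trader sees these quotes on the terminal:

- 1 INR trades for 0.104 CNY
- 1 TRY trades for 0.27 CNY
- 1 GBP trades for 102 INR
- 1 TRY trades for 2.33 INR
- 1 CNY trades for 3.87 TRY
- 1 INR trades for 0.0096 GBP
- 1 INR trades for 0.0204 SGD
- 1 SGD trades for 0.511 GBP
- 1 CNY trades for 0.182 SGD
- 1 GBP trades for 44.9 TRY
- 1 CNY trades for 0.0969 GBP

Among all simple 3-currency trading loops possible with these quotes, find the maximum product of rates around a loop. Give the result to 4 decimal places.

GBP→TRY→CNY→GBP: 44.9 × 0.27 × 0.0969 = 1.17472
GBP→INR→SGD→GBP: 102 × 0.0204 × 0.511 = 1.06329
GBP→INR→CNY→GBP: 102 × 0.104 × 0.0969 = 1.02792
GBP→TRY→INR→GBP: 44.9 × 2.33 × 0.0096 = 1.00432
TRY→INR→CNY→TRY: 2.33 × 0.104 × 3.87 = 0.93778
Maximum is GBP→TRY→CNY→GBP at 1.1747; arbitrage exists.

1.1747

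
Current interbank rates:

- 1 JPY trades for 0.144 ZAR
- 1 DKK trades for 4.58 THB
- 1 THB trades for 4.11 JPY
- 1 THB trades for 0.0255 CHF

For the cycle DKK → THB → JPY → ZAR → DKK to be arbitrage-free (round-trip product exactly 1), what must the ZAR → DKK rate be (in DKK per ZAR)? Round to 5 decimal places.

Known legs of the cycle: 4.58 × 4.11 × 0.144 = 2.7106272
For no arbitrage the full-cycle product must be 1, so the missing rate is 1 / 2.7106272 ≈ 0.3689183.

0.36892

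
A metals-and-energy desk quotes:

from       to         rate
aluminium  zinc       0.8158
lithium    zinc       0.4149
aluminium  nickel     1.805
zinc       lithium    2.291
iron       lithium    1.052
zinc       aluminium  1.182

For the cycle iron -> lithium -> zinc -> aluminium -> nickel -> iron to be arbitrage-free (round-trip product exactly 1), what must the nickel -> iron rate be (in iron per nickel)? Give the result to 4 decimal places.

Known legs of the cycle: 1.052 × 0.4149 × 1.182 × 1.805 = 0.931223350548
For no arbitrage the full-cycle product must be 1, so the missing rate is 1 / 0.931223350548 ≈ 1.073856.

1.0739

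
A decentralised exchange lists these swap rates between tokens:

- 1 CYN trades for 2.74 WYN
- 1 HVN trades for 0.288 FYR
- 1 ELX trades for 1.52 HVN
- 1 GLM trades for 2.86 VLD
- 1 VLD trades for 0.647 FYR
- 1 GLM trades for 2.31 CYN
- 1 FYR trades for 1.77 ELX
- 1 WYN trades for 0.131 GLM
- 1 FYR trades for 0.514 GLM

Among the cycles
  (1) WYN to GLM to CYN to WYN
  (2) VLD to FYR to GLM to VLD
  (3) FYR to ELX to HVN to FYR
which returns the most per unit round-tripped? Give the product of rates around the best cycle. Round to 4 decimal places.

(1) 0.131 × 2.31 × 2.74 = 0.82915
(2) 0.647 × 0.514 × 2.86 = 0.95112
(3) 1.77 × 1.52 × 0.288 = 0.77484
Highest is cycle (2) at 0.9511 (≤1, no arbitrage).

0.9511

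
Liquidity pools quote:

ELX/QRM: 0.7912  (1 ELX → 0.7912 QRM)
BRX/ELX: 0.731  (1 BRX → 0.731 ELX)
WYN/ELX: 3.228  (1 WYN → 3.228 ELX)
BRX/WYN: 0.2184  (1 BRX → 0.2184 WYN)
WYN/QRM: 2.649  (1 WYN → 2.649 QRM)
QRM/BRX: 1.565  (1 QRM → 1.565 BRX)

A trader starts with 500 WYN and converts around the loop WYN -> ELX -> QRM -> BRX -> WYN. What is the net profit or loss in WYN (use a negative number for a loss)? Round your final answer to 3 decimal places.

-63.528

500 WYN × 3.228 = 1614 ELX
1614 ELX × 0.7912 = 1276.9968 QRM
1276.9968 QRM × 1.565 = 1998.499992 BRX
1998.499992 BRX × 0.2184 = 436.4723982528 WYN
Net change: 436.4723982528 − 500 = -63.5276017472 WYN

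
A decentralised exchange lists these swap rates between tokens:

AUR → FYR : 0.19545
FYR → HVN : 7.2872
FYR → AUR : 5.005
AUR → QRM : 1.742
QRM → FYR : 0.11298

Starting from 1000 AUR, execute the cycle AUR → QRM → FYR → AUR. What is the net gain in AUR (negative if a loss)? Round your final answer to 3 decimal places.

-14.960

1000 AUR × 1.742 = 1742 QRM
1742 QRM × 0.11298 = 196.81116 FYR
196.81116 FYR × 5.005 = 985.0398558 AUR
Net change: 985.0398558 − 1000 = -14.9601442 AUR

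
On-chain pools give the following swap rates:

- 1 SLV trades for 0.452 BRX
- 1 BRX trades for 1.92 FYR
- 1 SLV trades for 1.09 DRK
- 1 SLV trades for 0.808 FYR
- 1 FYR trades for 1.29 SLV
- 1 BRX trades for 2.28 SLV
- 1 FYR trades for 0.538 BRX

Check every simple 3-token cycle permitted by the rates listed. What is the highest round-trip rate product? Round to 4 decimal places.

1.1195

FYR→SLV→BRX→FYR: 1.29 × 0.452 × 1.92 = 1.11951
FYR→BRX→SLV→FYR: 0.538 × 2.28 × 0.808 = 0.99113
Maximum is FYR→SLV→BRX→FYR at 1.1195; arbitrage exists.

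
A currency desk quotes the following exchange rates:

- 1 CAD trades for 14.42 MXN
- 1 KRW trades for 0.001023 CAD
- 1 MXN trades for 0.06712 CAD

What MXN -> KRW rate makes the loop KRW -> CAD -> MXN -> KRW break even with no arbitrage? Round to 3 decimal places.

67.789

Known legs of the cycle: 0.001023 × 14.42 = 0.01475166
For no arbitrage the full-cycle product must be 1, so the missing rate is 1 / 0.01475166 ≈ 67.78898.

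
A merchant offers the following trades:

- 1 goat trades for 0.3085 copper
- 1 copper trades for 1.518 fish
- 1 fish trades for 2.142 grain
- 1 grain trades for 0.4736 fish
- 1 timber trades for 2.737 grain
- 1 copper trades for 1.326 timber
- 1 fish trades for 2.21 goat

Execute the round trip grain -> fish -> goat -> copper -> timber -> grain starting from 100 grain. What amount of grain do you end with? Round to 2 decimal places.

100 grain × 0.4736 = 47.36 fish
47.36 fish × 2.21 = 104.6656 goat
104.6656 goat × 0.3085 = 32.2893376 copper
32.2893376 copper × 1.326 = 42.8156616576 timber
42.8156616576 timber × 2.737 = 117.1864659568512 grain

117.19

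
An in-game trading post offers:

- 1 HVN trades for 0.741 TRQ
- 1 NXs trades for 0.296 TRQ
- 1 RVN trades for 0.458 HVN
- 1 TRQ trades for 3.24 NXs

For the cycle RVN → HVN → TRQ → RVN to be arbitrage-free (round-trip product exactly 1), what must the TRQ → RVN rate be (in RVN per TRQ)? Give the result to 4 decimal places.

2.9466

Known legs of the cycle: 0.458 × 0.741 = 0.339378
For no arbitrage the full-cycle product must be 1, so the missing rate is 1 / 0.339378 ≈ 2.946567.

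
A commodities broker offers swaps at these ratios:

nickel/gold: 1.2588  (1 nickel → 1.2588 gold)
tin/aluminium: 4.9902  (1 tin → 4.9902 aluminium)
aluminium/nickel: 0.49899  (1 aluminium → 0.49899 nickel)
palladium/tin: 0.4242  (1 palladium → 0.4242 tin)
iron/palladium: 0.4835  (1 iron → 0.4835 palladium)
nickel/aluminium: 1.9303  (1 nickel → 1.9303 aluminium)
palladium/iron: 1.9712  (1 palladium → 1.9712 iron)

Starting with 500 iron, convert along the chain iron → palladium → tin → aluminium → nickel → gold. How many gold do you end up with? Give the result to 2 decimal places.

321.44

500 iron × 0.4835 = 241.75 palladium
241.75 palladium × 0.4242 = 102.55035 tin
102.55035 tin × 4.9902 = 511.74675657 aluminium
511.74675657 aluminium × 0.49899 = 255.3565140608643 nickel
255.3565140608643 nickel × 1.2588 = 321.44277989981598084 gold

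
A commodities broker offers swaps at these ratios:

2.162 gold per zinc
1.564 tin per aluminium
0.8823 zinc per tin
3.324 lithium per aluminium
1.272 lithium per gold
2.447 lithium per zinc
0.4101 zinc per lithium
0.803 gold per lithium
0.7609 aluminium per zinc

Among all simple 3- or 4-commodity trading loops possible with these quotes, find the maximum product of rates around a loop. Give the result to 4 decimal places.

zinc→gold→lithium→zinc: 2.162 × 1.272 × 0.4101 = 1.12780
zinc→aluminium→tin→zinc: 0.7609 × 1.564 × 0.8823 = 1.04998
zinc→aluminium→lithium→zinc: 0.7609 × 3.324 × 0.4101 = 1.03724
Maximum is zinc→gold→lithium→zinc at 1.1278; arbitrage exists.

1.1278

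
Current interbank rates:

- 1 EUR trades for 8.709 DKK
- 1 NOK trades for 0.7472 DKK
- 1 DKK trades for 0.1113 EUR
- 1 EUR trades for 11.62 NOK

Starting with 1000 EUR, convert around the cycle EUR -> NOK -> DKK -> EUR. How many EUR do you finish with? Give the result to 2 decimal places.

966.36

1000 EUR × 11.62 = 11620 NOK
11620 NOK × 0.7472 = 8682.464 DKK
8682.464 DKK × 0.1113 = 966.3582432 EUR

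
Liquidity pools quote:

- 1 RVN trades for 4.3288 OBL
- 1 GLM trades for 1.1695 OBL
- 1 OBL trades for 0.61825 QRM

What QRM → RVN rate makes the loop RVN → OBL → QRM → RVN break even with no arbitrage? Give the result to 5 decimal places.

Known legs of the cycle: 4.3288 × 0.61825 = 2.6762806
For no arbitrage the full-cycle product must be 1, so the missing rate is 1 / 2.6762806 ≈ 0.3736529.

0.37365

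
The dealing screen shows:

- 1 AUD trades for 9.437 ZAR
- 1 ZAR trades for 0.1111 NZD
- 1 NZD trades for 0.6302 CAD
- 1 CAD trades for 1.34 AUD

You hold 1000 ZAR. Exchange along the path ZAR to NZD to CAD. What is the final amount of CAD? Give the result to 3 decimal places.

1000 ZAR × 0.1111 = 111.1 NZD
111.1 NZD × 0.6302 = 70.01522 CAD

70.015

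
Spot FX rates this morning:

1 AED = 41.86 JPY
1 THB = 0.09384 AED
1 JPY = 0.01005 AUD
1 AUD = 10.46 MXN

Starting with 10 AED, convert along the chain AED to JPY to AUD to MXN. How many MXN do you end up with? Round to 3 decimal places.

44.004

10 AED × 41.86 = 418.6 JPY
418.6 JPY × 0.01005 = 4.20693 AUD
4.20693 AUD × 10.46 = 44.0044878 MXN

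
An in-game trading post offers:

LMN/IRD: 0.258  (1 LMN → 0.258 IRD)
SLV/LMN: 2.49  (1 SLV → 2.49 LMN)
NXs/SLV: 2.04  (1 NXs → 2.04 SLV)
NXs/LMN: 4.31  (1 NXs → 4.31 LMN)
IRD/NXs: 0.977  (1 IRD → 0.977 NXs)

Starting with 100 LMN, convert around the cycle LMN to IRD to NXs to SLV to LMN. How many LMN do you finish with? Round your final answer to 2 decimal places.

100 LMN × 0.258 = 25.8 IRD
25.8 IRD × 0.977 = 25.2066 NXs
25.2066 NXs × 2.04 = 51.421464 SLV
51.421464 SLV × 2.49 = 128.03944536 LMN

128.04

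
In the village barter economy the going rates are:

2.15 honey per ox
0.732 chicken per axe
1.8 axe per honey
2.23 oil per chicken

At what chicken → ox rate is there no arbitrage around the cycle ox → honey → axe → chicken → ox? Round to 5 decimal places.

Known legs of the cycle: 2.15 × 1.8 × 0.732 = 2.83284
For no arbitrage the full-cycle product must be 1, so the missing rate is 1 / 2.83284 ≈ 0.3530026.

0.35300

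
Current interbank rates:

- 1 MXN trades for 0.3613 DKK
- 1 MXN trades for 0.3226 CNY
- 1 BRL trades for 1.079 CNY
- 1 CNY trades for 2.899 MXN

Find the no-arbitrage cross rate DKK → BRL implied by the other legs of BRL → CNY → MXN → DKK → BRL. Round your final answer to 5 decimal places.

Known legs of the cycle: 1.079 × 2.899 × 0.3613 = 1.1301539873
For no arbitrage the full-cycle product must be 1, so the missing rate is 1 / 1.1301539873 ≈ 0.8848352.

0.88484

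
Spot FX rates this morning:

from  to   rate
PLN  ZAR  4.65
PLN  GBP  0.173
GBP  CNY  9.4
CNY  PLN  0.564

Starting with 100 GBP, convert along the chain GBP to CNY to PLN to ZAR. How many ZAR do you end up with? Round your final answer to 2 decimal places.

100 GBP × 9.4 = 940 CNY
940 CNY × 0.564 = 530.16 PLN
530.16 PLN × 4.65 = 2465.244 ZAR

2465.24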